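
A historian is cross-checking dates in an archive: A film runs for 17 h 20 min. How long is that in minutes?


Hours: 17
Minutes: 20
Convert hours to minutes: 17 x 60 = 1020
Add remaining minutes: 1020 + 20 = 1040

1040


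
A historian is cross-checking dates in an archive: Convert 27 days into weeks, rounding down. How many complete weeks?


Total days: 27
Days per week: 7
Division: 27 / 7 = 3 remainder 6
Complete weeks: 3
Remaining days: 6

3


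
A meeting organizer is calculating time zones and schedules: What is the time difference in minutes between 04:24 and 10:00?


Start time: 04:24 = 264 minutes from midnight
End time: 10:00 = 600 minutes from midnight
Difference: 600 - 264 = 336 minutes
That is 5 hours and 36 minutes

336


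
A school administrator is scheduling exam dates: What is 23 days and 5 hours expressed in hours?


Days: 23
Extra hours: 5
Hours per day: 24
Days to hours: 23 x 24 = 552
Total: 552 + 5 = 557

557


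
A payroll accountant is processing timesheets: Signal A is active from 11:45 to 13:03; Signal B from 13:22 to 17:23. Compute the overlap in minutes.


Interval A: [705, 783] minutes from midnight
Interval B: [802, 1043] minutes from midnight
Overlap start = max(705, 802) = 802
Overlap end = min(783, 1043) = 783
End <= start, so the intervals do not overlap: 0 minutes

0


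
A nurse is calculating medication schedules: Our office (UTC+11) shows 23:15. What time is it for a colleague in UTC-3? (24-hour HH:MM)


Local time: 23:15 at UTC+11 (offset 11h)
Target zone: UTC-3 (offset -3h)
Difference: -3 - (11) = -14 hours
Calculation: 23 + (-14) = 9
Result: 09:15

09:15


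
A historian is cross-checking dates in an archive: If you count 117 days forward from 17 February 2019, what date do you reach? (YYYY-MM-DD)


Start: 2019-02-17
Adding 117 days
Days remaining in February: 11
After February: 106 days still to add
March 2019: 31 days, 75 remaining
April 2019: 30 days, 45 remaining
May 2019: 31 days, 14 remaining
June 2019 has 30 days, need 14
Result: 2019-06-14

2019-06-14


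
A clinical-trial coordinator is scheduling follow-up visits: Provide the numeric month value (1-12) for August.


Calendar month order:
7. July
8. August <--
9. September
August is month number 8

8


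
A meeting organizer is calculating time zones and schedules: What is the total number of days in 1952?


Year: 1952
Check leap year rules:
Divisible by 4? Yes
Divisible by 100? No
1952 is a leap year
Days: 366

366


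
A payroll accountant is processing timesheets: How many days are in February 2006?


Month: February
Year: 2006
2006 is not a leap year
February has 28 days
Total: 28 days

28


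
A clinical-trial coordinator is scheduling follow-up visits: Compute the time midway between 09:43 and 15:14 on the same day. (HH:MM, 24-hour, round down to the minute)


Start time: 09:43 = 583 minutes from midnight
End time: 15:14 = 914 minutes from midnight
Sum: 583 + 914 = 1497
Midpoint: 1497 / 2 = 748 minutes
Convert: 748 / 60 = 12 hours, 28 minutes
Result: 12:28

12:28


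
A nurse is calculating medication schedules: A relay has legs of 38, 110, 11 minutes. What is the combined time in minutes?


Durations: 38, 110, 11
Running sum: 38
+ 110 = 148
+ 11 = 159
Total duration: 159 minutes
That is 2 hours and 39 minutes

159


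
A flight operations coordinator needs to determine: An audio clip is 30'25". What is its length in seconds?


Minutes: 30
Seconds: 25
Convert minutes to seconds: 30 x 60 = 1800
Add remaining seconds: 1800 + 25 = 1825

1825


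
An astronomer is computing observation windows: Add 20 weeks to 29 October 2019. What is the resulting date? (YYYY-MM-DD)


Start: 2019-10-29
Weeks to add: 20
Convert to days: 20 x 7 = 140 days
Add 140 days to 2019-10-29
Result: 2020-03-17

2020-03-17


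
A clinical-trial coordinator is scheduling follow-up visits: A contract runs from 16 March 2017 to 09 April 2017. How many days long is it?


Start date: 2017-03-16
End date: 2017-04-09
Mar 2017: +16 days
Apr 2017: +8 days
Total: 24 days

24


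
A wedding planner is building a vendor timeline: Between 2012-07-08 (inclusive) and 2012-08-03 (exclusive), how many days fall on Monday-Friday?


Start: 2012-07-08 (Sunday)
End (exclusive): 2012-08-03 (Friday)
Total calendar days: 26
Full weeks: 26 // 7 = 3 -> 15 weekdays
Remaining 5 days starting on Sunday:
  Sun(-), Mon(w), Tue(w), Wed(w), Thu(w) -> 4 weekdays
Total business days: 15 + 4 = 19

19


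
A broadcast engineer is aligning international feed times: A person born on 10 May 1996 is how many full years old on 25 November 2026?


Birth: 1996-05-10
Reference: 2026-11-25
Year difference: 2026 - 1996 = 30
Has birthday (05-10) occurred by 11-25? Yes
Age in full years: 30

30


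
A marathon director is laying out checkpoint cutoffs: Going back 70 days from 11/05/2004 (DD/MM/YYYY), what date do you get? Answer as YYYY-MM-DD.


Start: 2004-05-11
Subtracting 70 days
Days already passed in May: 11
After going back through May: 59 more days to subtract
April 2004: 30 days, 29 remaining
March 2004 has 31 days, need 29
Result: 2004-03-02

2004-03-02


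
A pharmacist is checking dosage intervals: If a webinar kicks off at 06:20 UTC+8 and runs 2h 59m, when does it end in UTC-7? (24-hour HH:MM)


Start: 06:20 in UTC+8
Step 1 - add duration:
  minutes: 20 + 59 = 79 (carry 1h)
  hours: 6 + 2 + 1 = 9
  end in UTC+8: 09:19
Step 2 - convert UTC+8 -> UTC-7:
  offset difference: -7 - (8) = -15 hours
  9 + (-15) = -6 -> mod 24 = 18
Result: 18:19 in UTC-7

18:19


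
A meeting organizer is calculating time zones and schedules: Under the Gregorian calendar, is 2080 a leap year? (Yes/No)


Year: 2080
Divisible by 4? 2080 / 4 = 520.0 -> Yes
Divisible by 100? 2080 / 100 = 20.8 -> No
Divisible by 4 but not 100, so it IS a leap year

Yes


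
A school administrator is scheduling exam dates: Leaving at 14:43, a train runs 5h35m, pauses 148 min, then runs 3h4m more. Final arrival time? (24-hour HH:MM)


Depart: 14:43
Leg 1: +335 min -> 20:18
Layover: +148 min -> 22:46
Leg 2: +184 min -> 01:50
Total travel: 667 minutes = 11h 7m
Arrival: 01:50

01:50


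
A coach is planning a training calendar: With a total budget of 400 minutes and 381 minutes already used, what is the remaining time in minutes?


Total budget: 400 minutes
Time used: 381 minutes
Remaining: 400 - 381 = 19 minutes
Percent used: 95.2%
Percent remaining: 4.8%

19


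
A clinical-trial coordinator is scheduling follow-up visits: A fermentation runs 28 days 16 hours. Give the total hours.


Days: 28
Extra hours: 16
Hours per day: 24
Days to hours: 28 x 24 = 672
Total: 672 + 16 = 688

688


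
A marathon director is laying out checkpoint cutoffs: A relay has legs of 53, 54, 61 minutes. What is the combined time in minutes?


Durations: 53, 54, 61
Running sum: 53
+ 54 = 107
+ 61 = 168
Total duration: 168 minutes
That is 2 hours and 48 minutes

168


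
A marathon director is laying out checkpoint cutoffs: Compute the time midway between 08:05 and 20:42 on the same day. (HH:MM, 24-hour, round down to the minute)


Start time: 08:05 = 485 minutes from midnight
End time: 20:42 = 1242 minutes from midnight
Sum: 485 + 1242 = 1727
Midpoint: 1727 / 2 = 863 minutes
Convert: 863 / 60 = 14 hours, 23 minutes
Result: 14:23

14:23


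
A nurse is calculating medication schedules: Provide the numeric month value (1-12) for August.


Calendar month order:
7. July
8. August <--
9. September
August is month number 8

8


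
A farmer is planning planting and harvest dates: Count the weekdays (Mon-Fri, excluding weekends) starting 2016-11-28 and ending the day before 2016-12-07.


Start: 2016-11-28 (Monday)
End (exclusive): 2016-12-07 (Wednesday)
Total calendar days: 9
Full weeks: 9 // 7 = 1 -> 5 weekdays
Remaining 2 days starting on Monday:
  Mon(w), Tue(w) -> 2 weekdays
Total business days: 5 + 2 = 7

7


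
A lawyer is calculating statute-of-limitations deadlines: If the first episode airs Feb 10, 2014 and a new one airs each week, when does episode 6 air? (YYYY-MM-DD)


First occurrence: 2014-02-10 (occurrence 1)
Each occurrence is 7 days after the previous.
Occurrence 6 is 5 weeks after the first.
5 weeks = 35 days
2014-02-10 + 35 days = 2014-03-17

2014-03-17


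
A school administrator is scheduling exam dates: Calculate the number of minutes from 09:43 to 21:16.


Start time: 09:43 = 583 minutes from midnight
End time: 21:16 = 1276 minutes from midnight
Difference: 1276 - 583 = 693 minutes
That is 11 hours and 33 minutes

693


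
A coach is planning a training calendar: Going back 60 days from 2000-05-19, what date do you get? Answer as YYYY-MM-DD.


Start: 2000-05-19
Subtracting 60 days
Days already passed in May: 19
After going back through May: 41 more days to subtract
April 2000: 30 days, 11 remaining
March 2000 has 31 days, need 11
Result: 2000-03-20

2000-03-20


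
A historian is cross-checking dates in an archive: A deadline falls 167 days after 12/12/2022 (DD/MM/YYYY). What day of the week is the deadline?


Start: 2022-12-12 (Monday)
Step 1 - find target date: add 167 days
  2022-12-12 + 167 days = 2023-05-28
Step 2 - day of week:
  167 mod 7 = 6
  Monday + 6 days -> Sunday
Result: Sunday (2023-05-28)

Sunday


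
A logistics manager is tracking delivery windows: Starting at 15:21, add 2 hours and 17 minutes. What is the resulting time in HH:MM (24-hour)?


Start time: 15:21
Adding: 2 hours 17 minutes
Minutes: 21 + 17 = 38
Hours: 15 + 2 + 0 = 17
Result: 17:38

17:38


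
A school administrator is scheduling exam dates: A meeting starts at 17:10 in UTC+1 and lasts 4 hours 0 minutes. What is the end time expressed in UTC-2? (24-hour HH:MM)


Start: 17:10 in UTC+1
Step 1 - add duration:
  minutes: 10 + 0 = 10
  hours: 17 + 4 + 0 = 21
  end in UTC+1: 21:10
Step 2 - convert UTC+1 -> UTC-2:
  offset difference: -2 - (1) = -3 hours
  21 + (-3) = 18 -> mod 24 = 18
Result: 18:10 in UTC-2

18:10


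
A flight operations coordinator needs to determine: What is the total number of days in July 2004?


Month: July
Year: 2004
July is a 31-day month
Total: 31 days

31


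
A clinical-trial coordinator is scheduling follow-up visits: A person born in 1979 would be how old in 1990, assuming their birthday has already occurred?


Birth year: 1979
Current year: 1990
Age = current year - birth year
Age = 1990 - 1979 = 11

11


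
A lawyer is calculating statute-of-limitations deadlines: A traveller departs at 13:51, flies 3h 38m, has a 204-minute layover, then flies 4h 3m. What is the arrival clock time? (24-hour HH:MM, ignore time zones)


Depart: 13:51
Leg 1: +218 min -> 17:29
Layover: +204 min -> 20:53
Leg 2: +243 min -> 00:56
Total travel: 665 minutes = 11h 5m
Arrival: 00:56

00:56


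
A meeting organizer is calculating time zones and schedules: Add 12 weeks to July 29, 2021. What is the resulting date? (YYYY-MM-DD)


Start: 2021-07-29
Weeks to add: 12
Convert to days: 12 x 7 = 84 days
Add 84 days to 2021-07-29
Result: 2021-10-21

2021-10-21


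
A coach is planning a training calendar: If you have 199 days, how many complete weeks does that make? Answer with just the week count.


Total days: 199
Days per week: 7
Division: 199 / 7 = 28 remainder 3
Complete weeks: 28
Remaining days: 3

28


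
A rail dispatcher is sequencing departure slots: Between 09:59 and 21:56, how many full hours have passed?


Start: 09:59
End: 21:56
Hour difference: 21 - 9 = 12 hours
Minute difference: 56 - 59 = -3 minutes
Total minutes: 717
Complete hours: 717 / 60 = 11 (remainder 57)

11


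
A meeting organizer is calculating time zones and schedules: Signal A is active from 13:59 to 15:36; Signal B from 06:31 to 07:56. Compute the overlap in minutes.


Interval A: [839, 936] minutes from midnight
Interval B: [391, 476] minutes from midnight
Overlap start = max(839, 391) = 839
Overlap end = min(936, 476) = 476
End <= start, so the intervals do not overlap: 0 minutes

0


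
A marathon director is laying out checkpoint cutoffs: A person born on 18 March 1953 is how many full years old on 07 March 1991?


Birth: 1953-03-18
Reference: 1991-03-07
Year difference: 1991 - 1953 = 38
Has birthday (03-18) occurred by 03-07? No
Birthday not yet reached this year -> subtract 1
Age in full years: 37

37


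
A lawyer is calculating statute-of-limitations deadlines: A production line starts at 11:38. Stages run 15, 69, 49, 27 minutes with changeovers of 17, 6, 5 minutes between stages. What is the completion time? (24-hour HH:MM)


Start: 11:38 = 698 min from midnight
  after task 1 (15 min): 11:53
  after break (17 min): 12:10
  after task 2 (69 min): 13:19
  after break (6 min): 13:25
  after task 3 (49 min): 14:14
  after break (5 min): 14:19
  after task 4 (27 min): 14:46
Total elapsed: 188 minutes
End time: 14:46

14:46


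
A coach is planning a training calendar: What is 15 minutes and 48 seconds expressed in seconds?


Minutes: 15
Extra seconds: 48
Seconds per minute: 60
Minutes to seconds: 15 x 60 = 900
Total: 900 + 48 = 948

948


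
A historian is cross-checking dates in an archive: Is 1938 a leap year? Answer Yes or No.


Year: 1938
Divisible by 4? 1938 / 4 = 484.5 -> No
Not divisible by 4, so NOT a leap year

No


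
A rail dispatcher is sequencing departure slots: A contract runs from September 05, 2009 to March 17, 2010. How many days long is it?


Start date: 2009-09-05
End date: 2010-03-17
Sep 2009: +26 days
Oct 2009: +31 days
Nov 2009: +30 days
... (4 more months)
Total: 193 days

193


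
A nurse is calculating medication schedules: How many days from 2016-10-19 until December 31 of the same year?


Start: October 19, 2016
End: December 31, 2016
Days left in October: 12
November: 30
December: 31
Sum of remaining months: 61
Total: 12 + 61 = 73

73


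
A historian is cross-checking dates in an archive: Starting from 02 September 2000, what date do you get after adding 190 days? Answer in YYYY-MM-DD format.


Start: 2000-09-02
Adding 190 days
Days remaining in September: 28
After September: 162 days still to add
October 2000: 31 days, 131 remaining
November 2000: 30 days, 101 remaining
December 2000: 31 days, 70 remaining
January 2001: 31 days, 39 remaining
Result: 2001-03-11

2001-03-11


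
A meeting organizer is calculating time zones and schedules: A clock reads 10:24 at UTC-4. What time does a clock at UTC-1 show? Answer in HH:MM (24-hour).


Local time: 10:24 at UTC-4 (offset -4h)
Target zone: UTC-1 (offset -1h)
Difference: -1 - (-4) = 3 hours
Calculation: 10 + (3) = 13
Result: 13:24

13:24


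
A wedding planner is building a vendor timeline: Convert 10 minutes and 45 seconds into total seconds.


Minutes: 10
Seconds: 45
Convert minutes to seconds: 10 x 60 = 600
Add remaining seconds: 600 + 45 = 645

645


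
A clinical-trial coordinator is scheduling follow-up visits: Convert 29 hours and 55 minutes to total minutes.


Hours: 29
Minutes: 55
Convert hours to minutes: 29 x 60 = 1740
Add remaining minutes: 1740 + 55 = 1795

1795


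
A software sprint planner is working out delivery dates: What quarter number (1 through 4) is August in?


Month: August (month 8)
Q1: January-March (months 1-3)
Q2: April-June (months 4-6)
Q3: July-September (months 7-9)
Q4: October-December (months 10-12)
Month 8 falls in Q3

3


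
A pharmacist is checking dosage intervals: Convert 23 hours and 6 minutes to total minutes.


Hours: 23
Extra minutes: 6
Minutes per hour: 60
Hours to minutes: 23 x 60 = 1380
Total: 1380 + 6 = 1386

1386


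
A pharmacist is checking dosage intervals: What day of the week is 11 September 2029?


Date: 2029-09-11
January 1, 2029 is a Monday
Day of year: 254
Offset from Jan 1: 253 days
253 mod 7 = 1
Result: Tuesday

Tuesday


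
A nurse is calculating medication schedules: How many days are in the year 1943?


Year: 1943
Check leap year rules:
Divisible by 4? No
1943 is not a leap year
Days: 365

365


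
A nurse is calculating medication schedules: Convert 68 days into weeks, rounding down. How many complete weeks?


Total days: 68
Days per week: 7
Division: 68 / 7 = 9 remainder 5
Complete weeks: 9
Remaining days: 5

9


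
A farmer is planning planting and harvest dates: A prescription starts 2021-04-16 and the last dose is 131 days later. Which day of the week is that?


Start: 2021-04-16 (Friday)
Step 1 - find target date: add 131 days
  2021-04-16 + 131 days = 2021-08-25
Step 2 - day of week:
  131 mod 7 = 5
  Friday + 5 days -> Wednesday
Result: Wednesday (2021-08-25)

Wednesday


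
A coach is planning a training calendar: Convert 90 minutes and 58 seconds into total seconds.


Minutes: 90
Seconds: 58
Convert minutes to seconds: 90 x 60 = 5400
Add remaining seconds: 5400 + 58 = 5458

5458


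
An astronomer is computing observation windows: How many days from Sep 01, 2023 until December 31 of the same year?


Start: September 01, 2023
End: December 31, 2023
Days left in September: 29
October: 31
November: 30
December: 31
Sum of remaining months: 92
Total: 29 + 92 = 121

121


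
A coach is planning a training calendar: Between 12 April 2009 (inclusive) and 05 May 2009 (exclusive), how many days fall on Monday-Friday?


Start: 2009-04-12 (Sunday)
End (exclusive): 2009-05-05 (Tuesday)
Total calendar days: 23
Full weeks: 23 // 7 = 3 -> 15 weekdays
Remaining 2 days starting on Sunday:
  Sun(-), Mon(w) -> 1 weekdays
Total business days: 15 + 1 = 16

16


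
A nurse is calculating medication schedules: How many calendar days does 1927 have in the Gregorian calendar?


Year: 1927
Check leap year rules:
Divisible by 4? No
1927 is not a leap year
Days: 365

365


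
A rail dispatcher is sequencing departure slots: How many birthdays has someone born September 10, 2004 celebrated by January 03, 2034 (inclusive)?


Birth: 2004-09-10
Reference: 2034-01-03
Year difference: 2034 - 2004 = 30
Has birthday (09-10) occurred by 01-03? No
Birthday not yet reached this year -> subtract 1
Age in full years: 29

29


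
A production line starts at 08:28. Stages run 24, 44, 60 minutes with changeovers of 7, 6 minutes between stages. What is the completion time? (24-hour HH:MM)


Start: 08:28 = 508 min from midnight
  after task 1 (24 min): 08:52
  after break (7 min): 08:59
  after task 2 (44 min): 09:43
  after break (6 min): 09:49
  after task 3 (60 min): 10:49
Total elapsed: 141 minutes
End time: 10:49

10:49


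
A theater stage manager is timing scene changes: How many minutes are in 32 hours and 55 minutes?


Hours: 32
Extra minutes: 55
Minutes per hour: 60
Hours to minutes: 32 x 60 = 1920
Total: 1920 + 55 = 1975

1975


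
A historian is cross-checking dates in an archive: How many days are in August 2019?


Month: August
Year: 2019
August is a 31-day month
Total: 31 days

31


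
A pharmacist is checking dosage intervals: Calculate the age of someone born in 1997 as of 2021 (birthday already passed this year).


Birth year: 1997
Current year: 2021
Age = current year - birth year
Age = 2021 - 1997 = 24

24


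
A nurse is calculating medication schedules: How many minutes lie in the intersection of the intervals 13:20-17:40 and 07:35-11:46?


Interval A: [800, 1060] minutes from midnight
Interval B: [455, 706] minutes from midnight
Overlap start = max(800, 455) = 800
Overlap end = min(1060, 706) = 706
End <= start, so the intervals do not overlap: 0 minutes

0


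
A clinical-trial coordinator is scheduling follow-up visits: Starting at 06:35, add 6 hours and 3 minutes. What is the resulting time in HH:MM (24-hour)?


Start time: 06:35
Adding: 6 hours 3 minutes
Minutes: 35 + 3 = 38
Hours: 6 + 6 + 0 = 12
Result: 12:38

12:38


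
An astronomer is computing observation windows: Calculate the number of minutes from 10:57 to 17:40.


Start time: 10:57 = 657 minutes from midnight
End time: 17:40 = 1060 minutes from midnight
Difference: 1060 - 657 = 403 minutes
That is 6 hours and 43 minutes

403


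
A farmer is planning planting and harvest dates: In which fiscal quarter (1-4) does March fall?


Month: March (month 3)
Q1: January-March (months 1-3)
Q2: April-June (months 4-6)
Q3: July-September (months 7-9)
Q4: October-December (months 10-12)
Month 3 falls in Q1

1


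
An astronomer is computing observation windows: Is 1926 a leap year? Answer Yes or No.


Year: 1926
Divisible by 4? 1926 / 4 = 481.5 -> No
Not divisible by 4, so NOT a leap year

No


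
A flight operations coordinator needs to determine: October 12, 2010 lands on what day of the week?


Date: 2010-10-12
January 1, 2010 is a Friday
Day of year: 285
Offset from Jan 1: 284 days
284 mod 7 = 4
Result: Tuesday

Tuesday


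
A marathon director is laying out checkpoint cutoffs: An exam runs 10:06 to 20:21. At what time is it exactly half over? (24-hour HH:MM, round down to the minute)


Start time: 10:06 = 606 minutes from midnight
End time: 20:21 = 1221 minutes from midnight
Sum: 606 + 1221 = 1827
Midpoint: 1827 / 2 = 913 minutes
Convert: 913 / 60 = 15 hours, 13 minutes
Result: 15:13

15:13


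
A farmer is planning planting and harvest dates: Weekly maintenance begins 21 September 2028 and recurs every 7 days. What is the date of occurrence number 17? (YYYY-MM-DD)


First occurrence: 2028-09-21 (occurrence 1)
Each occurrence is 7 days after the previous.
Occurrence 17 is 16 weeks after the first.
16 weeks = 112 days
2028-09-21 + 112 days = 2029-01-11

2029-01-11


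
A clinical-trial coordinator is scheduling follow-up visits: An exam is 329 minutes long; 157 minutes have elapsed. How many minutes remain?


Total budget: 329 minutes
Time used: 157 minutes
Remaining: 329 - 157 = 172 minutes
Percent used: 47.7%
Percent remaining: 52.3%

172


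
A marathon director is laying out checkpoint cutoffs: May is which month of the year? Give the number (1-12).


Calendar month order:
4. April
5. May <--
6. June
May is month number 5

5


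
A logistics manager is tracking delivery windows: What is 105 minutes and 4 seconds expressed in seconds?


Minutes: 105
Extra seconds: 4
Seconds per minute: 60
Minutes to seconds: 105 x 60 = 6300
Total: 6300 + 4 = 6304

6304


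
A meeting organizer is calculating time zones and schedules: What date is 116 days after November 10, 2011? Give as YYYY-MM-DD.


Start: 2011-11-10
Adding 116 days
Days remaining in November: 20
After November: 96 days still to add
December 2011: 31 days, 65 remaining
January 2012: 31 days, 34 remaining
February 2012: 29 days, 5 remaining
March 2012 has 31 days, need 5
Result: 2012-03-05

2012-03-05


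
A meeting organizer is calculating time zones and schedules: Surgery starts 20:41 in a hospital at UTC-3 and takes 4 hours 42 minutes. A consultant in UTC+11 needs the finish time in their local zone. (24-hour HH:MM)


Start: 20:41 in UTC-3
Step 1 - add duration:
  minutes: 41 + 42 = 83 (carry 1h)
  hours: 20 + 4 + 1 = 25
  end in UTC-3: 01:23
Step 2 - convert UTC-3 -> UTC+11:
  offset difference: 11 - (-3) = 14 hours
  1 + (14) = 15 -> mod 24 = 15
Result: 15:23 in UTC+11

15:23


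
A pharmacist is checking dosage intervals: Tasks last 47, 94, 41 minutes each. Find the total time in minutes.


Durations: 47, 94, 41
Running sum: 47
+ 94 = 141
+ 41 = 182
Total duration: 182 minutes
That is 3 hours and 2 minutes

182


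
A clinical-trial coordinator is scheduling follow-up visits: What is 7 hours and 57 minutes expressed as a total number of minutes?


Hours: 7
Minutes: 57
Convert hours to minutes: 7 x 60 = 420
Add remaining minutes: 420 + 57 = 477

477


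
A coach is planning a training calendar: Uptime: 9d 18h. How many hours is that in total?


Days: 9
Extra hours: 18
Hours per day: 24
Days to hours: 9 x 24 = 216
Total: 216 + 18 = 234

234


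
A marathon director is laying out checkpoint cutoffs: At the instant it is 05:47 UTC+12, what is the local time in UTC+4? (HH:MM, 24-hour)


Local time: 05:47 at UTC+12 (offset 12h)
Target zone: UTC+4 (offset 4h)
Difference: 4 - (12) = -8 hours
Calculation: 5 + (-8) = -3
Wraparound: (-3) mod 24 = 21
Result: 21:47

21:47


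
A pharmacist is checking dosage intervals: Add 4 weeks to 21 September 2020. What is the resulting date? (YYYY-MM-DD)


Start: 2020-09-21
Weeks to add: 4
Convert to days: 4 x 7 = 28 days
Add 28 days to 2020-09-21
Result: 2020-10-19

2020-10-19


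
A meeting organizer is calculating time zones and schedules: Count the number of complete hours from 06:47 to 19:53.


Start: 06:47
End: 19:53
Hour difference: 19 - 6 = 13 hours
Minute difference: 53 - 47 = 6 minutes
Total minutes: 786
Complete hours: 786 / 60 = 13 (remainder 6)

13


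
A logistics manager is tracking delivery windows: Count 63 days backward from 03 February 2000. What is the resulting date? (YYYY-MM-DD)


Start: 2000-02-03
Subtracting 63 days
Days already passed in February: 3
After going back through February: 60 more days to subtract
January 2000: 31 days, 29 remaining
December 1999 has 31 days, need 29
Result: 1999-12-02

1999-12-02


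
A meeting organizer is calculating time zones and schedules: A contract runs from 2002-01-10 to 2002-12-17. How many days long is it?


Start date: 2002-01-10
End date: 2002-12-17
Jan 2002: +22 days
Feb 2002: +28 days
Mar 2002: +31 days
... (9 more months)
Total: 341 days

341


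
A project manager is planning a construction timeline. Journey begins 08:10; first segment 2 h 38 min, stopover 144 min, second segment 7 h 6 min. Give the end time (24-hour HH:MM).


Depart: 08:10
Leg 1: +158 min -> 10:48
Layover: +144 min -> 13:12
Leg 2: +426 min -> 20:18
Total travel: 728 minutes = 12h 8m
Arrival: 20:18

20:18


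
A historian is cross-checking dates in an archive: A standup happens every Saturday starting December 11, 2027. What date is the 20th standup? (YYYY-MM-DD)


First occurrence: 2027-12-11 (occurrence 1)
Each occurrence is 7 days after the previous.
Occurrence 20 is 19 weeks after the first.
19 weeks = 133 days
2027-12-11 + 133 days = 2028-04-22

2028-04-22


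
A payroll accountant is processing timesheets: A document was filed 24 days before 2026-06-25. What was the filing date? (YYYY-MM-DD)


Start: 2026-06-25
Subtracting 24 days
Days already passed in June: 25
Result: 2026-06-01

2026-06-01


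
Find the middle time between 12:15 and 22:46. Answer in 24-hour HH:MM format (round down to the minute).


Start time: 12:15 = 735 minutes from midnight
End time: 22:46 = 1366 minutes from midnight
Sum: 735 + 1366 = 2101
Midpoint: 2101 / 2 = 1050 minutes
Convert: 1050 / 60 = 17 hours, 30 minutes
Result: 17:30

17:30


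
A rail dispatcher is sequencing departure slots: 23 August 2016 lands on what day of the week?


Date: 2016-08-23
January 1, 2016 is a Friday
Day of year: 236
Offset from Jan 1: 235 days
235 mod 7 = 4
Result: Tuesday

Tuesday


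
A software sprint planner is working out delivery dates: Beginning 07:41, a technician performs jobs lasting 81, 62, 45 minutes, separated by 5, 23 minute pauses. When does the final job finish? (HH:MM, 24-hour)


Start: 07:41 = 461 min from midnight
  after task 1 (81 min): 09:02
  after break (5 min): 09:07
  after task 2 (62 min): 10:09
  after break (23 min): 10:32
  after task 3 (45 min): 11:17
Total elapsed: 216 minutes
End time: 11:17

11:17


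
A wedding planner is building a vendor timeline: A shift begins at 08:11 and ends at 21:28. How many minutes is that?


Start time: 08:11 = 491 minutes from midnight
End time: 21:28 = 1288 minutes from midnight
Difference: 1288 - 491 = 797 minutes
That is 13 hours and 17 minutes

797


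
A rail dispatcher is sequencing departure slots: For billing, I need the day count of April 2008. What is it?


Month: April
Year: 2008
April is a 30-day month
Total: 30 days

30


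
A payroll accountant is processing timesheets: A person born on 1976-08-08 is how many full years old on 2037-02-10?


Birth: 1976-08-08
Reference: 2037-02-10
Year difference: 2037 - 1976 = 61
Has birthday (08-08) occurred by 02-10? No
Birthday not yet reached this year -> subtract 1
Age in full years: 60

60


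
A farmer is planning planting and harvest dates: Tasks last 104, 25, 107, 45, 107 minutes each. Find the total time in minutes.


Durations: 104, 25, 107, 45, 107
Running sum: 104
+ 25 = 129
+ 107 = 236
+ 45 = 281
+ 107 = 388
Total duration: 388 minutes
That is 6 hours and 28 minutes

388


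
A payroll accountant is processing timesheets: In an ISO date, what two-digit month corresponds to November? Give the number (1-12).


Calendar month order:
10. October
11. November <--
12. December
November is month number 11

11


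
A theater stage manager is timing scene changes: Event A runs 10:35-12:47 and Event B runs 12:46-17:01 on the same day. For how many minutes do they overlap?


Interval A: [635, 767] minutes from midnight
Interval B: [766, 1021] minutes from midnight
Overlap start = max(635, 766) = 766
Overlap end = min(767, 1021) = 767
Overlap = 767 - 766 = 1 minutes

1


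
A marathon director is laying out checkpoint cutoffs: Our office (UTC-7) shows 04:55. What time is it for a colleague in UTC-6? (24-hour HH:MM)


Local time: 04:55 at UTC-7 (offset -7h)
Target zone: UTC-6 (offset -6h)
Difference: -6 - (-7) = 1 hours
Calculation: 4 + (1) = 5
Result: 05:55

05:55


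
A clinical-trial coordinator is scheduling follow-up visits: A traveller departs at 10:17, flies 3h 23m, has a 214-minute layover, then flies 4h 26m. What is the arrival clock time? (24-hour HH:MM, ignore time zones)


Depart: 10:17
Leg 1: +203 min -> 13:40
Layover: +214 min -> 17:14
Leg 2: +266 min -> 21:40
Total travel: 683 minutes = 11h 23m
Arrival: 21:40

21:40


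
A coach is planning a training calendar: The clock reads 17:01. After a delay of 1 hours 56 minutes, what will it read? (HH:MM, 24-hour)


Start time: 17:01
Adding: 1 hours 56 minutes
Minutes: 1 + 56 = 57
Hours: 17 + 1 + 0 = 18
Result: 18:57

18:57


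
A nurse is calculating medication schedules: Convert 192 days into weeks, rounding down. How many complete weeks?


Total days: 192
Days per week: 7
Division: 192 / 7 = 27 remainder 3
Complete weeks: 27
Remaining days: 3

27


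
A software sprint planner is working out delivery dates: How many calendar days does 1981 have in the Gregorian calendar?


Year: 1981
Check leap year rules:
Divisible by 4? No
1981 is not a leap year
Days: 365

365


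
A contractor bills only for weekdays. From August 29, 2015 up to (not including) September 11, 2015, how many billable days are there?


Start: 2015-08-29 (Saturday)
End (exclusive): 2015-09-11 (Friday)
Total calendar days: 13
Full weeks: 13 // 7 = 1 -> 5 weekdays
Remaining 6 days starting on Saturday:
  Sat(-), Sun(-), Mon(w), Tue(w), Wed(w), Thu(w) -> 4 weekdays
Total business days: 5 + 4 = 9

9


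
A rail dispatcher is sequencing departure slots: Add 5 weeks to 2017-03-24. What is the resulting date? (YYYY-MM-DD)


Start: 2017-03-24
Weeks to add: 5
Convert to days: 5 x 7 = 35 days
Add 35 days to 2017-03-24
Result: 2017-04-28

2017-04-28


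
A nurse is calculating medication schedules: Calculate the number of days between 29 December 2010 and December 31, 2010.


Start: December 29, 2010
End: December 31, 2010
Days left in December: 2
Total: 2 days

2


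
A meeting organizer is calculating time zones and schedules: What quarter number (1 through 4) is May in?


Month: May (month 5)
Q1: January-March (months 1-3)
Q2: April-June (months 4-6)
Q3: July-September (months 7-9)
Q4: October-December (months 10-12)
Month 5 falls in Q2

2


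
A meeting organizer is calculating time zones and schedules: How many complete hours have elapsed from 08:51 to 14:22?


Start: 08:51
End: 14:22
Hour difference: 14 - 8 = 6 hours
Minute difference: 22 - 51 = -29 minutes
Total minutes: 331
Complete hours: 331 / 60 = 5 (remainder 31)

5


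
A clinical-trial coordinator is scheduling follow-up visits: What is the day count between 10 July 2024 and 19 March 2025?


Start date: 2024-07-10
End date: 2025-03-19
Jul 2024: +22 days
Aug 2024: +31 days
Sep 2024: +30 days
... (6 more months)
Total: 252 days

252


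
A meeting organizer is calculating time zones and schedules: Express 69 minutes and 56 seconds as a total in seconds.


Minutes: 69
Seconds: 56
Convert minutes to seconds: 69 x 60 = 4140
Add remaining seconds: 4140 + 56 = 4196

4196


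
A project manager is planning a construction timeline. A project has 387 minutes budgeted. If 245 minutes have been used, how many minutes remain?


Total budget: 387 minutes
Time used: 245 minutes
Remaining: 387 - 245 = 142 minutes
Percent used: 63.3%
Percent remaining: 36.7%

142


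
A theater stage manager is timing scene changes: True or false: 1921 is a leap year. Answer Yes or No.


Year: 1921
Divisible by 4? 1921 / 4 = 480.25 -> No
Not divisible by 4, so NOT a leap year

No


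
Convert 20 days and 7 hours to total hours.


Days: 20
Extra hours: 7
Hours per day: 24
Days to hours: 20 x 24 = 480
Total: 480 + 7 = 487

487


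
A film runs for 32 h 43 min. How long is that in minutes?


Hours: 32
Minutes: 43
Convert hours to minutes: 32 x 60 = 1920
Add remaining minutes: 1920 + 43 = 1963

1963


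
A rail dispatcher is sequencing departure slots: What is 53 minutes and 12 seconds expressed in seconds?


Minutes: 53
Extra seconds: 12
Seconds per minute: 60
Minutes to seconds: 53 x 60 = 3180
Total: 3180 + 12 = 3192

3192


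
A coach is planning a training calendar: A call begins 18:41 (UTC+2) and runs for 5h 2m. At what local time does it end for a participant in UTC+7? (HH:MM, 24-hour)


Start: 18:41 in UTC+2
Step 1 - add duration:
  minutes: 41 + 2 = 43
  hours: 18 + 5 + 0 = 23
  end in UTC+2: 23:43
Step 2 - convert UTC+2 -> UTC+7:
  offset difference: 7 - (2) = 5 hours
  23 + (5) = 28 -> mod 24 = 4
Result: 04:43 in UTC+7

04:43


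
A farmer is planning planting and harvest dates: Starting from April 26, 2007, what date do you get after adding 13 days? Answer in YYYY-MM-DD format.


Start: 2007-04-26
Adding 13 days
Days remaining in April: 4
After April: 9 days still to add
May 2007 has 31 days, need 9
Result: 2007-05-09

2007-05-09


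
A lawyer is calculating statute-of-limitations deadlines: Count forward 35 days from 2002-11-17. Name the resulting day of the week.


Start: 2002-11-17 (Sunday)
Step 1 - find target date: add 35 days
  2002-11-17 + 35 days = 2002-12-22
Step 2 - day of week:
  35 mod 7 = 0
  Sunday + 0 days -> Sunday
Result: Sunday (2002-12-22)

Sunday


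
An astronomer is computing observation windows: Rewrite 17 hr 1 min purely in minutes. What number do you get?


Hours: 17
Extra minutes: 1
Minutes per hour: 60
Hours to minutes: 17 x 60 = 1020
Total: 1020 + 1 = 1021

1021


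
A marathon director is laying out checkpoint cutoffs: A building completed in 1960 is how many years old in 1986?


Birth year: 1960
Current year: 1986
Age = current year - birth year
Age = 1986 - 1960 = 26

26


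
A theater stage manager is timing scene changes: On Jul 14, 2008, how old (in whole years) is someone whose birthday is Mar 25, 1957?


Birth: 1957-03-25
Reference: 2008-07-14
Year difference: 2008 - 1957 = 51
Has birthday (03-25) occurred by 07-14? Yes
Age in full years: 51

51


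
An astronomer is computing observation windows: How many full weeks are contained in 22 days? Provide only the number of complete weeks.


Total days: 22
Days per week: 7
Division: 22 / 7 = 3 remainder 1
Complete weeks: 3
Remaining days: 1

3


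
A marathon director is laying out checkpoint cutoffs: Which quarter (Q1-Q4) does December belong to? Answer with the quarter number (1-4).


Month: December (month 12)
Q1: January-March (months 1-3)
Q2: April-June (months 4-6)
Q3: July-September (months 7-9)
Q4: October-December (months 10-12)
Month 12 falls in Q4

4


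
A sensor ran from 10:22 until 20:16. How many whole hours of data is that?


Start: 10:22
End: 20:16
Hour difference: 20 - 10 = 10 hours
Minute difference: 16 - 22 = -6 minutes
Total minutes: 594
Complete hours: 594 / 60 = 9 (remainder 54)

9


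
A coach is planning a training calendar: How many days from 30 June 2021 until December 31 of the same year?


Start: June 30, 2021
End: December 31, 2021
Days left in June: 0
July: 31
August: 31
September: 30
October: 31
... plus remaining months
Sum of remaining months: 184
Total: 0 + 184 = 184

184


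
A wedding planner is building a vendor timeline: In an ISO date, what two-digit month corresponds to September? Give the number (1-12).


Calendar month order:
8. August
9. September <--
10. October
September is month number 9

9


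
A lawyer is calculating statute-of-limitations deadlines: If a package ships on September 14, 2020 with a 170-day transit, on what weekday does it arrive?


Start: 2020-09-14 (Monday)
Step 1 - find target date: add 170 days
  2020-09-14 + 170 days = 2021-03-03
Step 2 - day of week:
  170 mod 7 = 2
  Monday + 2 days -> Wednesday
Result: Wednesday (2021-03-03)

Wednesday


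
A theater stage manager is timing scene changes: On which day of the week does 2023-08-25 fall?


Date: 2023-08-25
January 1, 2023 is a Sunday
Day of year: 237
Offset from Jan 1: 236 days
236 mod 7 = 5
Result: Friday

Friday


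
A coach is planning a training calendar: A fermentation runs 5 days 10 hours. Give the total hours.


Days: 5
Extra hours: 10
Hours per day: 24
Days to hours: 5 x 24 = 120
Total: 120 + 10 = 130

130


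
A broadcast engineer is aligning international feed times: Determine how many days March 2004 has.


Month: March
Year: 2004
March is a 31-day month
Total: 31 days

31


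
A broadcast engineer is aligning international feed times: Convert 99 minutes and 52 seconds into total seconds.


Minutes: 99
Seconds: 52
Convert minutes to seconds: 99 x 60 = 5940
Add remaining seconds: 5940 + 52 = 5992

5992


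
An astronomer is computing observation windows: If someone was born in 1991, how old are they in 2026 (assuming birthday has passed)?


Birth year: 1991
Current year: 2026
Age = current year - birth year
Age = 2026 - 1991 = 35

35


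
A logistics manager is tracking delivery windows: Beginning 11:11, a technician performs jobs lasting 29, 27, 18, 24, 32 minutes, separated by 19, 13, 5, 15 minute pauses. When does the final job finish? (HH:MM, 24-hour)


Start: 11:11 = 671 min from midnight
  after task 1 (29 min): 11:40
  after break (19 min): 11:59
  after task 2 (27 min): 12:26
  after break (13 min): 12:39
  after task 3 (18 min): 12:57
  after break (5 min): 13:02
  after task 4 (24 min): 13:26
  after break (15 min): 13:41
  after task 5 (32 min): 14:13
Total elapsed: 182 minutes
End time: 14:13

14:13


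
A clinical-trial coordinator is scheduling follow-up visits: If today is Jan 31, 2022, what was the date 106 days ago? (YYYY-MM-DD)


Start: 2022-01-31
Subtracting 106 days
Days already passed in January: 31
After going back through January: 75 more days to subtract
December 2021: 31 days, 44 remaining
November 2021: 30 days, 14 remaining
October 2021 has 31 days, need 14
Result: 2021-10-17

2021-10-17


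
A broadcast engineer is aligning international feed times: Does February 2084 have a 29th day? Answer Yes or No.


Year: 2084
Divisible by 4? 2084 / 4 = 521.0 -> Yes
Divisible by 100? 2084 / 100 = 20.84 -> No
Divisible by 4 but not 100, so it IS a leap year

Yes


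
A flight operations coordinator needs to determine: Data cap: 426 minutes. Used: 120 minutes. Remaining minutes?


Total budget: 426 minutes
Time used: 120 minutes
Remaining: 426 - 120 = 306 minutes
Percent used: 28.2%
Percent remaining: 71.8%

306


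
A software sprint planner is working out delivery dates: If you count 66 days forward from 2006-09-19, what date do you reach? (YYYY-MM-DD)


Start: 2006-09-19
Adding 66 days
Days remaining in September: 11
After September: 55 days still to add
October 2006: 31 days, 24 remaining
November 2006 has 30 days, need 24
Result: 2006-11-24

2006-11-24
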